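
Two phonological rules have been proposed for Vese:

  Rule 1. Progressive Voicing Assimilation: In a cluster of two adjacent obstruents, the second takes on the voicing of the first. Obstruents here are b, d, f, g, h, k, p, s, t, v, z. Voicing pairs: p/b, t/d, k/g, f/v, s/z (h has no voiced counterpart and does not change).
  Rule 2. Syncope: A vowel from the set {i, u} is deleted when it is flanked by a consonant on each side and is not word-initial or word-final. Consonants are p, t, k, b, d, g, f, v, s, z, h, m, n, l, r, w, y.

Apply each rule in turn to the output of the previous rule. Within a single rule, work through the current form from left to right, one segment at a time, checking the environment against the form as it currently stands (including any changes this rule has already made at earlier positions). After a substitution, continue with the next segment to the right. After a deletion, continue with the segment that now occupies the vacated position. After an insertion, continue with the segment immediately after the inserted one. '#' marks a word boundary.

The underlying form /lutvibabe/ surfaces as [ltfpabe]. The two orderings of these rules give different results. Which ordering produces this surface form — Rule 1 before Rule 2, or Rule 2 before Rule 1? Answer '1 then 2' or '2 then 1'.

Order 1 then 2:
  1 Progressive Voicing Assimilation: [lutvibabe] → [lutfibabe]
  2 Syncope: [lutfibabe] → [ltfbabe]
  result: [ltfbabe]
Order 2 then 1:
  2 Syncope: [lutvibabe] → [ltvbabe]
  1 Progressive Voicing Assimilation: [ltvbabe] → [ltfpabe]
  result: [ltfpabe]

2 then 1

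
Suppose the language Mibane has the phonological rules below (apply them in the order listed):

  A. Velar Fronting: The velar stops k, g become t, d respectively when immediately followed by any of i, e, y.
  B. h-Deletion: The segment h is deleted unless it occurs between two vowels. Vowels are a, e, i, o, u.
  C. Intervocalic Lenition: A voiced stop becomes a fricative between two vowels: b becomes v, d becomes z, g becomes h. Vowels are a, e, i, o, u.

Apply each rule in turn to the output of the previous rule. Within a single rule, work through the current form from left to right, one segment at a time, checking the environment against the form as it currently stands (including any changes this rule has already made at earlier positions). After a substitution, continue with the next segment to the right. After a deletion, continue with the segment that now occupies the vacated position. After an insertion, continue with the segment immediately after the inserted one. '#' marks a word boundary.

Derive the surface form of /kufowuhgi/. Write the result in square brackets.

[kufowuzi]

A Velar Fronting: [kufowuhgi] → [kufowuhdi]
B h-Deletion: [kufowuhdi] → [kufowudi]
C Intervocalic Lenition: [kufowudi] → [kufowuzi]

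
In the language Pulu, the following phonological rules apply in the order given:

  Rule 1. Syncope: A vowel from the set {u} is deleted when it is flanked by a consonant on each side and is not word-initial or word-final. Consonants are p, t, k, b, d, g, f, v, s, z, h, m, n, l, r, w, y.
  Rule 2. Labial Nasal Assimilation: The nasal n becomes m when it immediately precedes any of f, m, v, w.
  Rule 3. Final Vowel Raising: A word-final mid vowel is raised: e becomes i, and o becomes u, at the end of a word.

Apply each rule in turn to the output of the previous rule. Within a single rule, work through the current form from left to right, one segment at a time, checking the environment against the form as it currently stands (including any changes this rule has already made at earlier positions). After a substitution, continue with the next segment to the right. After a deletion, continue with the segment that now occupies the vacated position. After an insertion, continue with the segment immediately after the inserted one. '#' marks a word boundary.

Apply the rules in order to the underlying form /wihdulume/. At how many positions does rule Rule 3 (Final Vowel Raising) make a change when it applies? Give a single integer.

1

Rule 1 Syncope: [wihdulume] → [wihdlme]
Rule 2 Labial Nasal Assimilation: no change — [wihdlme]
Rule 3 Final Vowel Raising: [wihdlme] → [wihdlmi]
Rule Rule 3 changed 1 position(s).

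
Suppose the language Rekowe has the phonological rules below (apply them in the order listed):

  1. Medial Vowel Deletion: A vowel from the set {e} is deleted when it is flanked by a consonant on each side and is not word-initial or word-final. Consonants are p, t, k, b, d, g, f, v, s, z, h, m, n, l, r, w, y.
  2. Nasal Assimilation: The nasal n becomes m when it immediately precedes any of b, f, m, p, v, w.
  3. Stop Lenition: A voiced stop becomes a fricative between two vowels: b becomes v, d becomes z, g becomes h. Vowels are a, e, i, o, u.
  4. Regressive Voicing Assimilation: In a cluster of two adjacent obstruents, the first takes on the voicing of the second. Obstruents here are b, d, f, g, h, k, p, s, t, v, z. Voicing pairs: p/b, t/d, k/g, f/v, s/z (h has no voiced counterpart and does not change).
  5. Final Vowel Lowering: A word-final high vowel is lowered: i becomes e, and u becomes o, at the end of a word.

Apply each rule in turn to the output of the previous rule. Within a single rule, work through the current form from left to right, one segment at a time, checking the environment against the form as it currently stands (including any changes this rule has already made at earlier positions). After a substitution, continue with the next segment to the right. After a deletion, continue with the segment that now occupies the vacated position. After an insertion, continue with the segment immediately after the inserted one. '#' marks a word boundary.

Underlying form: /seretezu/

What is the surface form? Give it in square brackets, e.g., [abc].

[srdzo]

1 Medial Vowel Deletion: [seretezu] → [srtzu]
2 Nasal Assimilation: no change — [srtzu]
3 Stop Lenition: no change — [srtzu]
4 Regressive Voicing Assimilation: [srtzu] → [srdzu]
5 Final Vowel Lowering: [srdzu] → [srdzo]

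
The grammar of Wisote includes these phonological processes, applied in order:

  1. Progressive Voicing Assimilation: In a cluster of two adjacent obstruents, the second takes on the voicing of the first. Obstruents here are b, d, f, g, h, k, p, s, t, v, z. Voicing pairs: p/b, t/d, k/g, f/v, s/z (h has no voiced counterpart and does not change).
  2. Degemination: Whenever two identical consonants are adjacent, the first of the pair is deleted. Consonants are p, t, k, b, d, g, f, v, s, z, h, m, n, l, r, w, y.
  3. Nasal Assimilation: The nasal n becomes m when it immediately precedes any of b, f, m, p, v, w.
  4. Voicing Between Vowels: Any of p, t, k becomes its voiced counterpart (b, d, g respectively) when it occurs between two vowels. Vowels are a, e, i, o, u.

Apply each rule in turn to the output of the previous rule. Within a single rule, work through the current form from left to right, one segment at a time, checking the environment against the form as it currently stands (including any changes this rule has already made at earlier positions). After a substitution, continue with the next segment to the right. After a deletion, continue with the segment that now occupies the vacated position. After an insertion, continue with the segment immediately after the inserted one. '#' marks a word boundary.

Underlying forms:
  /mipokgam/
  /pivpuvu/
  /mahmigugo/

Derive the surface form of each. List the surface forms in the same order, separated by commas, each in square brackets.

/mipokgam/:
  1 Progressive Voicing Assimilation: [mipokgam] → [mipokkam]
  2 Degemination: [mipokkam] → [mipokam]
  3 Nasal Assimilation: no change — [mipokam]
  4 Voicing Between Vowels: [mipokam] → [mibogam]
/pivpuvu/:
  1 Progressive Voicing Assimilation: [pivpuvu] → [pivbuvu]
  2 Degemination: no change — [pivbuvu]
  3 Nasal Assimilation: no change — [pivbuvu]
  4 Voicing Between Vowels: no change — [pivbuvu]
/mahmigugo/:
  1 Progressive Voicing Assimilation: no change — [mahmigugo]
  2 Degemination: no change — [mahmigugo]
  3 Nasal Assimilation: no change — [mahmigugo]
  4 Voicing Between Vowels: no change — [mahmigugo]

[mibogam], [pivbuvu], [mahmigugo]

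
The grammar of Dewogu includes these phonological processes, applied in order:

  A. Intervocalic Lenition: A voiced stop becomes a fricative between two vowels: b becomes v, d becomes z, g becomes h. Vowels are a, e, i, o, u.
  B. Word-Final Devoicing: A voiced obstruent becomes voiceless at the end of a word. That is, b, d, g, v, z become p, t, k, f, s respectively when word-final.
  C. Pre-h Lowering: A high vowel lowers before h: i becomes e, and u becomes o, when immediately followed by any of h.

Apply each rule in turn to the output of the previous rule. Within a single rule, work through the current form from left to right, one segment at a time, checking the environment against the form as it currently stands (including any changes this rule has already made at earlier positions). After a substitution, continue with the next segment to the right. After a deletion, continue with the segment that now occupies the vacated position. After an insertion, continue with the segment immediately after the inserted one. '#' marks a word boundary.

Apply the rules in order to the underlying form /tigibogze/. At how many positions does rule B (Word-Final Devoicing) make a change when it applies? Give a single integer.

A Intervocalic Lenition: [tigibogze] → [tihivogze]
B Word-Final Devoicing: no change — [tihivogze]
C Pre-h Lowering: [tihivogze] → [tehivogze]
Rule B changed 0 position(s).

0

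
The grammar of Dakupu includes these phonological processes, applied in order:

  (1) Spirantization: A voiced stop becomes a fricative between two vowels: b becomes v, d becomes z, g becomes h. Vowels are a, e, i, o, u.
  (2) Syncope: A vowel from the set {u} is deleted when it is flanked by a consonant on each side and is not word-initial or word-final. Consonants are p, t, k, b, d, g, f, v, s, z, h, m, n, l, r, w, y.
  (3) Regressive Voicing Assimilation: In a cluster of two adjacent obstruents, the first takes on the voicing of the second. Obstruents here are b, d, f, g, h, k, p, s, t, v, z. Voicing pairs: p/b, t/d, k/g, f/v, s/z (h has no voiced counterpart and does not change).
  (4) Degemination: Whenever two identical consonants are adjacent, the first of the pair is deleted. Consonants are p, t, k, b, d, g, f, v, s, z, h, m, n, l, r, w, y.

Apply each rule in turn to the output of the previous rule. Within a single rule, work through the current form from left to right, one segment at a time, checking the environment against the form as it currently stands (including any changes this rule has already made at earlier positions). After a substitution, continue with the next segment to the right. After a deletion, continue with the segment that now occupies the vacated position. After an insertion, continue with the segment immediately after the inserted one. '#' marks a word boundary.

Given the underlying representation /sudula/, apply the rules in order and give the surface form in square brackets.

(1) Spirantization: [sudula] → [suzula]
(2) Syncope: [suzula] → [szla]
(3) Regressive Voicing Assimilation: [szla] → [zzla]
(4) Degemination: [zzla] → [zla]

[zla]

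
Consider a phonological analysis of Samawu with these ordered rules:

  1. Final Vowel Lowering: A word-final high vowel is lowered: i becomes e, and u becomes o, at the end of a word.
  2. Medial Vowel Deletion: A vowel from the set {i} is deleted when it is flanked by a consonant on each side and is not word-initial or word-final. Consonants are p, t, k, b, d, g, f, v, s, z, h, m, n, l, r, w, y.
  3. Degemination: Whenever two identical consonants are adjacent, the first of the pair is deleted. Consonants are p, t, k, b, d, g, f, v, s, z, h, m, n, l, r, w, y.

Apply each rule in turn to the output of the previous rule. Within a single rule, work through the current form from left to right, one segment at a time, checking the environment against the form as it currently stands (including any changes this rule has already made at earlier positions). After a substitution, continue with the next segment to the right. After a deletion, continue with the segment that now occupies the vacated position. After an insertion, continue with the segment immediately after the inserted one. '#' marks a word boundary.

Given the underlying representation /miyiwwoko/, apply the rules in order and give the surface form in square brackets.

[mywoko]

1 Final Vowel Lowering: no change — [miyiwwoko]
2 Medial Vowel Deletion: [miyiwwoko] → [mywwoko]
3 Degemination: [mywwoko] → [mywoko]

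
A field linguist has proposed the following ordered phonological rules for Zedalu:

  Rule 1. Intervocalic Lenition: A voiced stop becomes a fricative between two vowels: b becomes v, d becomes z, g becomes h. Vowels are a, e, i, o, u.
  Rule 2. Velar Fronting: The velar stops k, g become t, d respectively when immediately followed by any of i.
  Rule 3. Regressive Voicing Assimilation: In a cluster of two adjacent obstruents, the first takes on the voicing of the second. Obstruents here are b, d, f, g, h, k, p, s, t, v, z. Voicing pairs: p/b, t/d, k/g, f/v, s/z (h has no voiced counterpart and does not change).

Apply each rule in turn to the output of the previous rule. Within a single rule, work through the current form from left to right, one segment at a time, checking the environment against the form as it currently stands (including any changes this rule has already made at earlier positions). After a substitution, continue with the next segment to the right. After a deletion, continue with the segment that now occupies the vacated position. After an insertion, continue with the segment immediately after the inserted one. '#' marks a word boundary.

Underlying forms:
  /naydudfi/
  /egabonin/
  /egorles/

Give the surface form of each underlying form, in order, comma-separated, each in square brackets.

[naydutfi], [ehavonin], [ehorles]

/naydudfi/:
  Rule 1 Intervocalic Lenition: no change — [naydudfi]
  Rule 2 Velar Fronting: no change — [naydudfi]
  Rule 3 Regressive Voicing Assimilation: [naydudfi] → [naydutfi]
/egabonin/:
  Rule 1 Intervocalic Lenition: [egabonin] → [ehavonin]
  Rule 2 Velar Fronting: no change — [ehavonin]
  Rule 3 Regressive Voicing Assimilation: no change — [ehavonin]
/egorles/:
  Rule 1 Intervocalic Lenition: [egorles] → [ehorles]
  Rule 2 Velar Fronting: no change — [ehorles]
  Rule 3 Regressive Voicing Assimilation: no change — [ehorles]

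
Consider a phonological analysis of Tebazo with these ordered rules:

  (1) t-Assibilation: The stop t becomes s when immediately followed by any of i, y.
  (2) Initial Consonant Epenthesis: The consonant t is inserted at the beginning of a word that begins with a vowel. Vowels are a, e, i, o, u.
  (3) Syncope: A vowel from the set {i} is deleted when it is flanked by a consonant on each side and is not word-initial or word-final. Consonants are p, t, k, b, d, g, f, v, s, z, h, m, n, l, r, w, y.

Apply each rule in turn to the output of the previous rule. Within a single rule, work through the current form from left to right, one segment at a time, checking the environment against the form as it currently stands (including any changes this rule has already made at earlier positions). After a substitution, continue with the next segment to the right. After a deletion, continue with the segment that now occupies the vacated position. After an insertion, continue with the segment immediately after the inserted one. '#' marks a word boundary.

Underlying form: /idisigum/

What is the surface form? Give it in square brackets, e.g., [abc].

(1) t-Assibilation: no change — [idisigum]
(2) Initial Consonant Epenthesis: [idisigum] → [tidisigum]
(3) Syncope: [tidisigum] → [tdsgum]

[tdsgum]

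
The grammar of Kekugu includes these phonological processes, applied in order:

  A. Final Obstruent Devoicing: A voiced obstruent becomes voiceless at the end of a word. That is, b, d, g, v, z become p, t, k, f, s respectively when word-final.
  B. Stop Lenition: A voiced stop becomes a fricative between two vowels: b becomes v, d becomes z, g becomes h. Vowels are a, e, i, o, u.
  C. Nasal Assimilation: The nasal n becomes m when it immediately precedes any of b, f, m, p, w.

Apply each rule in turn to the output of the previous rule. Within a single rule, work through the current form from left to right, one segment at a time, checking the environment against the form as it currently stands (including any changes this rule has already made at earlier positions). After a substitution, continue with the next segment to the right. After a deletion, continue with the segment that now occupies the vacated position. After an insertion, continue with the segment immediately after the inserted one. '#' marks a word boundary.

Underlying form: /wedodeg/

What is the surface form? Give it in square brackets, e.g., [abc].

[wezozek]

A Final Obstruent Devoicing: [wedodeg] → [wedodek]
B Stop Lenition: [wedodek] → [wezozek]
C Nasal Assimilation: no change — [wezozek]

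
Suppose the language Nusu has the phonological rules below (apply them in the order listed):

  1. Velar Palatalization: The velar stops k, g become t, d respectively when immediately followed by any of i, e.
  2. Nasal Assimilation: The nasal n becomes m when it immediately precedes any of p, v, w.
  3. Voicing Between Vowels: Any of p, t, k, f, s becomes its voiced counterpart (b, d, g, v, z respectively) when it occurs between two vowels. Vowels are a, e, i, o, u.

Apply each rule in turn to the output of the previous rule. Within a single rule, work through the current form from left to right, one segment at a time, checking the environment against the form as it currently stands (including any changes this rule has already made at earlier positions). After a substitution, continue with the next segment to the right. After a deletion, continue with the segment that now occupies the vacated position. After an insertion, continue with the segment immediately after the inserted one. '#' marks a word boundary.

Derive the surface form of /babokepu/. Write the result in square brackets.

1 Velar Palatalization: [babokepu] → [babotepu]
2 Nasal Assimilation: no change — [babotepu]
3 Voicing Between Vowels: [babotepu] → [babodebu]

[babodebu]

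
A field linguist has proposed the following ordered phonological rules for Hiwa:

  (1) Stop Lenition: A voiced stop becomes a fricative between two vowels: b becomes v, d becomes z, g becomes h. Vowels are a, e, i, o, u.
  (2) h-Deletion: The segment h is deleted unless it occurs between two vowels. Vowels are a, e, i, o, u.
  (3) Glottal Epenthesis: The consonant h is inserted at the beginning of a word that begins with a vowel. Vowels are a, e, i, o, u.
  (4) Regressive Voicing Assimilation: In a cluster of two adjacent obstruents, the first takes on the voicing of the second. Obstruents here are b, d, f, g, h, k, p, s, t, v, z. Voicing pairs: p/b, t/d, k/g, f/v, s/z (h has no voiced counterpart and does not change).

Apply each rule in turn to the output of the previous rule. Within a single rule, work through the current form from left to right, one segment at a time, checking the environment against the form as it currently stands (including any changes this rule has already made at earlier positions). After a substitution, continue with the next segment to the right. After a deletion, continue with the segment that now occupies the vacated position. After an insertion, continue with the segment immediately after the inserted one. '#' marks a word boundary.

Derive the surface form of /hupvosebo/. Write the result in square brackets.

(1) Stop Lenition: [hupvosebo] → [hupvosevo]
(2) h-Deletion: [hupvosevo] → [upvosevo]
(3) Glottal Epenthesis: [upvosevo] → [hupvosevo]
(4) Regressive Voicing Assimilation: [hupvosevo] → [hubvosevo]

[hubvosevo]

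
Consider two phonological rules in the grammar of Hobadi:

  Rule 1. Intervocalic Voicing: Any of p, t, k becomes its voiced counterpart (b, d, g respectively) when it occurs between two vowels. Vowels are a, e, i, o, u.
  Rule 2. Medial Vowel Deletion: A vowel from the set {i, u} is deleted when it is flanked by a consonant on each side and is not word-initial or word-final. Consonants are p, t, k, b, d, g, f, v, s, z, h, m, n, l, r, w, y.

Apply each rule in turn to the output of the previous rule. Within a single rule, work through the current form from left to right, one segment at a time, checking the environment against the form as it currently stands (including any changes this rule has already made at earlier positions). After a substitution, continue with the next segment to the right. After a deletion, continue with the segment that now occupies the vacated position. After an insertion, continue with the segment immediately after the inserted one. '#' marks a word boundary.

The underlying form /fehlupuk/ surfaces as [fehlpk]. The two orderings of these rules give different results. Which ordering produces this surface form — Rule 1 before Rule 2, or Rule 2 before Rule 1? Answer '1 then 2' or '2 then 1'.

2 then 1

Order 1 then 2:
  1 Intervocalic Voicing: [fehlupuk] → [fehlubuk]
  2 Medial Vowel Deletion: [fehlubuk] → [fehlbk]
  result: [fehlbk]
Order 2 then 1:
  2 Medial Vowel Deletion: [fehlupuk] → [fehlpk]
  1 Intervocalic Voicing: no change — [fehlpk]
  result: [fehlpk]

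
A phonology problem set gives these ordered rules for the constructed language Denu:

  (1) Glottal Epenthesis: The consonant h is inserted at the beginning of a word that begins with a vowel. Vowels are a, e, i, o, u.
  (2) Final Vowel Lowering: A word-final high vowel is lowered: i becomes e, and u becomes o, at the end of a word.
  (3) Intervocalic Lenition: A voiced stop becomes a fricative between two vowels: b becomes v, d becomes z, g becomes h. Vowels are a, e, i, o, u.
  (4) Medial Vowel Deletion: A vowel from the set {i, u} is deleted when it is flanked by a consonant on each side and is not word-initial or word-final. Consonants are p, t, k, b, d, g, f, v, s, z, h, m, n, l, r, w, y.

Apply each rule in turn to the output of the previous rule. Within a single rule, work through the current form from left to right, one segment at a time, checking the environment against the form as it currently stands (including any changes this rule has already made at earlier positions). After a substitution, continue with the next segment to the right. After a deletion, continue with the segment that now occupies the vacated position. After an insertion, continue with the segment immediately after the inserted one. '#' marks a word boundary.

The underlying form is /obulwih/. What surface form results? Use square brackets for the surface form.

[hovlwh]

(1) Glottal Epenthesis: [obulwih] → [hobulwih]
(2) Final Vowel Lowering: no change — [hobulwih]
(3) Intervocalic Lenition: [hobulwih] → [hovulwih]
(4) Medial Vowel Deletion: [hovulwih] → [hovlwh]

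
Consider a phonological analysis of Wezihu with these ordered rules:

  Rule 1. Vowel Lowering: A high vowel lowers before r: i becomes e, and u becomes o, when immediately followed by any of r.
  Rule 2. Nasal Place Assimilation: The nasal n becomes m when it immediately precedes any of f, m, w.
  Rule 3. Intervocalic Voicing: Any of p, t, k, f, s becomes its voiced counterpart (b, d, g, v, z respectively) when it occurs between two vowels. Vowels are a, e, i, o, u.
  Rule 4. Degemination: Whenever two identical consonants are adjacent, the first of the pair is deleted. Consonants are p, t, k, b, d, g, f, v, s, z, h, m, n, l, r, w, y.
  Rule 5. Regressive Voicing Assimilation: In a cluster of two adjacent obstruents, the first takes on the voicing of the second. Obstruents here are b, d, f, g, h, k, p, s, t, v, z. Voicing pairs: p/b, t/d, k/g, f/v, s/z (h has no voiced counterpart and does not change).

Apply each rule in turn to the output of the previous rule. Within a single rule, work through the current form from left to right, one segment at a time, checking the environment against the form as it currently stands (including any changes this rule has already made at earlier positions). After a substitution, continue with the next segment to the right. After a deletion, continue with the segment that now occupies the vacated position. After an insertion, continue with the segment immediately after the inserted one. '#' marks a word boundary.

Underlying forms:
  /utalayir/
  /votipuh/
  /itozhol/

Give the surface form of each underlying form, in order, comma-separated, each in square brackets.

/utalayir/:
  Rule 1 Vowel Lowering: [utalayir] → [utalayer]
  Rule 2 Nasal Place Assimilation: no change — [utalayer]
  Rule 3 Intervocalic Voicing: [utalayer] → [udalayer]
  Rule 4 Degemination: no change — [udalayer]
  Rule 5 Regressive Voicing Assimilation: no change — [udalayer]
/votipuh/:
  Rule 1 Vowel Lowering: no change — [votipuh]
  Rule 2 Nasal Place Assimilation: no change — [votipuh]
  Rule 3 Intervocalic Voicing: [votipuh] → [vodibuh]
  Rule 4 Degemination: no change — [vodibuh]
  Rule 5 Regressive Voicing Assimilation: no change — [vodibuh]
/itozhol/:
  Rule 1 Vowel Lowering: no change — [itozhol]
  Rule 2 Nasal Place Assimilation: no change — [itozhol]
  Rule 3 Intervocalic Voicing: [itozhol] → [idozhol]
  Rule 4 Degemination: no change — [idozhol]
  Rule 5 Regressive Voicing Assimilation: [idozhol] → [idoshol]

[udalayer], [vodibuh], [idoshol]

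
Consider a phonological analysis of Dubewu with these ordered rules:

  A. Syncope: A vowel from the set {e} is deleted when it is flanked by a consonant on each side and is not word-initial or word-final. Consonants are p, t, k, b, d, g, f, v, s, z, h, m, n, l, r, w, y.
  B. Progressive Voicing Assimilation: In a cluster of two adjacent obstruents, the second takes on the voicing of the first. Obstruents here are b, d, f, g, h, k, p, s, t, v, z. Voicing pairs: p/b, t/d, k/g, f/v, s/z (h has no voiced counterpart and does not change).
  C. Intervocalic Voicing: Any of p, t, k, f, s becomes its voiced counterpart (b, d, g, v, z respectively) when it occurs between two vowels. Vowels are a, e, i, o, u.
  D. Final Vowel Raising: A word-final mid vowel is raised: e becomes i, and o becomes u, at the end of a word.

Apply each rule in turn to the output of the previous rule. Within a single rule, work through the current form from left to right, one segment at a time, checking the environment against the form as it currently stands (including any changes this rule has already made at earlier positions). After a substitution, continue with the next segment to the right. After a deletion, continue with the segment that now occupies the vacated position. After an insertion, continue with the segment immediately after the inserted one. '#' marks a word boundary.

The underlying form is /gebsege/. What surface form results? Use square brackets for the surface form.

A Syncope: [gebsege] → [gbsge]
B Progressive Voicing Assimilation: [gbsge] → [gbzge]
C Intervocalic Voicing: no change — [gbzge]
D Final Vowel Raising: [gbzge] → [gbzgi]

[gbzgi]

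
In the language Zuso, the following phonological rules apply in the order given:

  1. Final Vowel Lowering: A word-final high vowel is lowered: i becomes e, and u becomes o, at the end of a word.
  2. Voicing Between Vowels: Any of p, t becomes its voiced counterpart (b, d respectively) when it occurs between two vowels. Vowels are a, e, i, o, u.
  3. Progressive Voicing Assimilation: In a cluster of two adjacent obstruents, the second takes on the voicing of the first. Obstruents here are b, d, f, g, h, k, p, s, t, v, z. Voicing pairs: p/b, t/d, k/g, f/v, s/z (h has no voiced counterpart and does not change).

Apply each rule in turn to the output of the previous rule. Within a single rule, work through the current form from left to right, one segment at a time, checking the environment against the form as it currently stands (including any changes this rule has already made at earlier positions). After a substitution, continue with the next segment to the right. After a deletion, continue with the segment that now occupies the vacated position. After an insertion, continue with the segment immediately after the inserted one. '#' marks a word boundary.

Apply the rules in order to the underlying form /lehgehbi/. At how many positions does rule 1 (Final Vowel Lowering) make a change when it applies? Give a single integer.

1

1 Final Vowel Lowering: [lehgehbi] → [lehgehbe]
2 Voicing Between Vowels: no change — [lehgehbe]
3 Progressive Voicing Assimilation: [lehgehbe] → [lehkehpe]
Rule 1 changed 1 position(s).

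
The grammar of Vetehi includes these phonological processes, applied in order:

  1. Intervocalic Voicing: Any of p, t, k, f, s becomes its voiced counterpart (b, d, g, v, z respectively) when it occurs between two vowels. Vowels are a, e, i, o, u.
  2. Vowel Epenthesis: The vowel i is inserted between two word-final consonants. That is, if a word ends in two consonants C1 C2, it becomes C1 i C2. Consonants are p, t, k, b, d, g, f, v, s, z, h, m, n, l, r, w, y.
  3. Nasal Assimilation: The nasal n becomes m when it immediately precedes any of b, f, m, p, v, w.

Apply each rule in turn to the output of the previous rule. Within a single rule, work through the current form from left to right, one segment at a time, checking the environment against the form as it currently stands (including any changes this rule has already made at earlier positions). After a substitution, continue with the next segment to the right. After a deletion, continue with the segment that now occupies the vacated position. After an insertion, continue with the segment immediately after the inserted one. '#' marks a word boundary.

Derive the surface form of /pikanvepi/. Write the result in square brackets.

1 Intervocalic Voicing: [pikanvepi] → [piganvebi]
2 Vowel Epenthesis: no change — [piganvebi]
3 Nasal Assimilation: [piganvebi] → [pigamvebi]

[pigamvebi]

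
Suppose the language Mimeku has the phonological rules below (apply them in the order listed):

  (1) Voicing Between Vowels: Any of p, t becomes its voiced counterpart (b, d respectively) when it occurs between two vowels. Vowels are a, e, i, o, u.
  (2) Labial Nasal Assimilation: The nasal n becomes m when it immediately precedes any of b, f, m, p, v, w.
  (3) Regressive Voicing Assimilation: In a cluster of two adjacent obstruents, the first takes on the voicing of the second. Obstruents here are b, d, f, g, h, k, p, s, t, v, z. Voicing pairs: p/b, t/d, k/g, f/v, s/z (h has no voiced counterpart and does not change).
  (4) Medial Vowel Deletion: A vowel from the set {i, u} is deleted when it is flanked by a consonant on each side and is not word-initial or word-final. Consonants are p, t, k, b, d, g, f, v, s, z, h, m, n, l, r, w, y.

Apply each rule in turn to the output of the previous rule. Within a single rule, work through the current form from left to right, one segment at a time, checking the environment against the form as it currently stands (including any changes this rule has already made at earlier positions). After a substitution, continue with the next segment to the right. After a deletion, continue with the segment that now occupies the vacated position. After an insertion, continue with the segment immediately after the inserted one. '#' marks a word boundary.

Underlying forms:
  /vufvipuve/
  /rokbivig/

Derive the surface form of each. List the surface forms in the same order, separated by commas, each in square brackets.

[vvvbve], [rogbvg]

/vufvipuve/:
  (1) Voicing Between Vowels: [vufvipuve] → [vufvibuve]
  (2) Labial Nasal Assimilation: no change — [vufvibuve]
  (3) Regressive Voicing Assimilation: [vufvibuve] → [vuvvibuve]
  (4) Medial Vowel Deletion: [vuvvibuve] → [vvvbve]
/rokbivig/:
  (1) Voicing Between Vowels: no change — [rokbivig]
  (2) Labial Nasal Assimilation: no change — [rokbivig]
  (3) Regressive Voicing Assimilation: [rokbivig] → [rogbivig]
  (4) Medial Vowel Deletion: [rogbivig] → [rogbvg]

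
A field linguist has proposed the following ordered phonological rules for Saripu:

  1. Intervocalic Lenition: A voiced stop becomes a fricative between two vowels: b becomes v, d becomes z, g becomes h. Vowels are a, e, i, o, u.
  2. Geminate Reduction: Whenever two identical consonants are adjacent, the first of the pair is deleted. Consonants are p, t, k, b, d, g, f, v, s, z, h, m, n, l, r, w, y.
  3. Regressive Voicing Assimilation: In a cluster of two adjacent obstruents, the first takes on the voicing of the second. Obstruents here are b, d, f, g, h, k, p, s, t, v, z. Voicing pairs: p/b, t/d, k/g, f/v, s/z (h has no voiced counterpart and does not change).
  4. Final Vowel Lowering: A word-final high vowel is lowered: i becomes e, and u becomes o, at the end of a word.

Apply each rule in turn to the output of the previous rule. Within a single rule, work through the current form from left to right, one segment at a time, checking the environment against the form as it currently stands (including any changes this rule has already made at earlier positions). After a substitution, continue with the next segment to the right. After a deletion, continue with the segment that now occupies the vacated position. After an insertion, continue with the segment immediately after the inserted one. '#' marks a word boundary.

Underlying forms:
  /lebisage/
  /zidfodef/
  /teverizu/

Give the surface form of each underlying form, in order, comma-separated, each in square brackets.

[levisahe], [zitfozef], [teverizo]

/lebisage/:
  1 Intervocalic Lenition: [lebisage] → [levisahe]
  2 Geminate Reduction: no change — [levisahe]
  3 Regressive Voicing Assimilation: no change — [levisahe]
  4 Final Vowel Lowering: no change — [levisahe]
/zidfodef/:
  1 Intervocalic Lenition: [zidfodef] → [zidfozef]
  2 Geminate Reduction: no change — [zidfozef]
  3 Regressive Voicing Assimilation: [zidfozef] → [zitfozef]
  4 Final Vowel Lowering: no change — [zitfozef]
/teverizu/:
  1 Intervocalic Lenition: no change — [teverizu]
  2 Geminate Reduction: no change — [teverizu]
  3 Regressive Voicing Assimilation: no change — [teverizu]
  4 Final Vowel Lowering: [teverizu] → [teverizo]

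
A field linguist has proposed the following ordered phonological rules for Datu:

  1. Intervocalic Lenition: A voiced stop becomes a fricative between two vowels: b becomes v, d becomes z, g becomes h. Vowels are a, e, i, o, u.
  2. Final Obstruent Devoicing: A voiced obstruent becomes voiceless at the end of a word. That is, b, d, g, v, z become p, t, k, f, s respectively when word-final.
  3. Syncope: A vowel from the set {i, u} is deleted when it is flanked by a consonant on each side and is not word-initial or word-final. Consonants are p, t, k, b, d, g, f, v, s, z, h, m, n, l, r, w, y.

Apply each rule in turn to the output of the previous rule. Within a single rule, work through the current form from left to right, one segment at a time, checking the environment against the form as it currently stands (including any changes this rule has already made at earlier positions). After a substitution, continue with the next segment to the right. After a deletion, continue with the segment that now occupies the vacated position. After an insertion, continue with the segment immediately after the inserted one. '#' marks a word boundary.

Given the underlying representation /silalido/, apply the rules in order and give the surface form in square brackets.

[slalzo]

1 Intervocalic Lenition: [silalido] → [silalizo]
2 Final Obstruent Devoicing: no change — [silalizo]
3 Syncope: [silalizo] → [slalzo]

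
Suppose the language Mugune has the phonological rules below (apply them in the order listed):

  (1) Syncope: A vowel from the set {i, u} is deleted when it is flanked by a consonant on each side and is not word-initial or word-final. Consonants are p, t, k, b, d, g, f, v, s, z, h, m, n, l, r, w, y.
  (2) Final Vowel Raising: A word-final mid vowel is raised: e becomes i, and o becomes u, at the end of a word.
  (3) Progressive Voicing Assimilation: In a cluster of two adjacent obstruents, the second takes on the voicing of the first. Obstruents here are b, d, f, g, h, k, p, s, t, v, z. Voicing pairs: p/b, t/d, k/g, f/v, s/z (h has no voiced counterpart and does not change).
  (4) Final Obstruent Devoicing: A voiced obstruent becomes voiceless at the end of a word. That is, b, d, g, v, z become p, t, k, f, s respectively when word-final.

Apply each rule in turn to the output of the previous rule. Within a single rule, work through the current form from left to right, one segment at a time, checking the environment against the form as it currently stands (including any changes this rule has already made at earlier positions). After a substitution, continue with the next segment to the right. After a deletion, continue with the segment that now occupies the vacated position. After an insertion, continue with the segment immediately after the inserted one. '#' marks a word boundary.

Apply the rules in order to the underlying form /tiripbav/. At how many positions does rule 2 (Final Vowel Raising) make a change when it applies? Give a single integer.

0

(1) Syncope: [tiripbav] → [trpbav]
(2) Final Vowel Raising: no change — [trpbav]
(3) Progressive Voicing Assimilation: [trpbav] → [trppav]
(4) Final Obstruent Devoicing: [trppav] → [trppaf]
Rule 2 changed 0 position(s).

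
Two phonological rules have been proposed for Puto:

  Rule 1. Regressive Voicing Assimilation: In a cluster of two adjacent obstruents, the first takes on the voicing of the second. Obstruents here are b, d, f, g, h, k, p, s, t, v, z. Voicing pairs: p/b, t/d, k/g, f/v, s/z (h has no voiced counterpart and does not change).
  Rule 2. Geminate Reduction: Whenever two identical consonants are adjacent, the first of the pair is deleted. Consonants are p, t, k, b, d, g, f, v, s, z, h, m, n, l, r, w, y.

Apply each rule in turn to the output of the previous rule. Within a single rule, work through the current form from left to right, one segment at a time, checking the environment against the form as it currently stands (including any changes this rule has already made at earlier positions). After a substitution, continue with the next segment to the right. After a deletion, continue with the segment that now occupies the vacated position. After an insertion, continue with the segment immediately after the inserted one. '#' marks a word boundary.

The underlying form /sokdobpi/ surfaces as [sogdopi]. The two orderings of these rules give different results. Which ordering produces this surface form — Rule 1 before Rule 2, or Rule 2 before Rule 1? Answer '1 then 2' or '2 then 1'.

Order 1 then 2:
  1 Regressive Voicing Assimilation: [sokdobpi] → [sogdoppi]
  2 Geminate Reduction: [sogdoppi] → [sogdopi]
  result: [sogdopi]
Order 2 then 1:
  2 Geminate Reduction: no change — [sokdobpi]
  1 Regressive Voicing Assimilation: [sokdobpi] → [sogdoppi]
  result: [sogdoppi]

1 then 2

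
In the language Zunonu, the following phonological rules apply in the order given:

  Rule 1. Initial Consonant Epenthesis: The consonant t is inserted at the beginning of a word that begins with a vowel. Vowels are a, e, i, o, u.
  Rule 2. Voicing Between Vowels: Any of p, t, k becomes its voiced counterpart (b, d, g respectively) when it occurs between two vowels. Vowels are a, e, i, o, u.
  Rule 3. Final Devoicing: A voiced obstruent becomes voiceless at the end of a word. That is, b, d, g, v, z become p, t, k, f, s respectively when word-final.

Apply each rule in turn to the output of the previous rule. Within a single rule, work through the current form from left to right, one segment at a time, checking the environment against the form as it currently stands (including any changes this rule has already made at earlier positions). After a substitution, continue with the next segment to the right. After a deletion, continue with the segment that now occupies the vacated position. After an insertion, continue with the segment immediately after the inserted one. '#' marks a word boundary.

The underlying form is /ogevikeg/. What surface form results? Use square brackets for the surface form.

Rule 1 Initial Consonant Epenthesis: [ogevikeg] → [togevikeg]
Rule 2 Voicing Between Vowels: [togevikeg] → [togevigeg]
Rule 3 Final Devoicing: [togevigeg] → [togevigek]

[togevigek]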